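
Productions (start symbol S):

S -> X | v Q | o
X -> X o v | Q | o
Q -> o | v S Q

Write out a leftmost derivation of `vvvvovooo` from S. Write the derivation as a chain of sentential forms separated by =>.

S => vQ   [S -> v Q]
vQ => vvSQ   [Q -> v S Q]
vvSQ => vvvQQ   [S -> v Q]
vvvQQ => vvvvSQQ   [Q -> v S Q]
vvvvSQQ => vvvvoQQ   [S -> o]
vvvvoQQ => vvvvovSQQ   [Q -> v S Q]
vvvvovSQQ => vvvvovXQQ   [S -> X]
vvvvovXQQ => vvvvovoQQ   [X -> o]
vvvvovoQQ => vvvvovooQ   [Q -> o]
vvvvovooQ => vvvvovooo   [Q -> o]

S => vQ => vvSQ => vvvQQ => vvvvSQQ => vvvvoQQ => vvvvovSQQ => vvvvovXQQ => vvvvovoQQ => vvvvovooQ => vvvvovooo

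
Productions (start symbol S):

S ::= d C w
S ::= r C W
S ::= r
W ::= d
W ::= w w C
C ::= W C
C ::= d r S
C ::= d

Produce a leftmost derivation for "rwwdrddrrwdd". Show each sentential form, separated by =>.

S=>rCW=>rWCW=>rwwCCW=>rwwdrSCW=>rwwdrdCwCW=>rwwdrddrSwCW=>rwwdrddrrwCW=>rwwdrddrrwdW=>rwwdrddrrwdd

S => rCW   [S ::= r C W]
rCW => rWCW   [C ::= W C]
rWCW => rwwCCW   [W ::= w w C]
rwwCCW => rwwdrSCW   [C ::= d r S]
rwwdrSCW => rwwdrdCwCW   [S ::= d C w]
rwwdrdCwCW => rwwdrddrSwCW   [C ::= d r S]
rwwdrddrSwCW => rwwdrddrrwCW   [S ::= r]
rwwdrddrrwCW => rwwdrddrrwdW   [C ::= d]
rwwdrddrrwdW => rwwdrddrrwdd   [W ::= d]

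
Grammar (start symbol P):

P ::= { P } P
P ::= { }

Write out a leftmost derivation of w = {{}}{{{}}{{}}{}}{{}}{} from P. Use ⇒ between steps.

P⇒{P}P⇒{{}}P⇒{{}}{P}P⇒{{}}{{P}P}P⇒{{}}{{{}}P}P⇒{{}}{{{}}{P}P}P⇒{{}}{{{}}{{}}P}P⇒{{}}{{{}}{{}}{}}P⇒{{}}{{{}}{{}}{}}{P}P⇒{{}}{{{}}{{}}{}}{{}}P⇒{{}}{{{}}{{}}{}}{{}}{}

P ⇒ {P}P   [P ::= { P } P]
{P}P ⇒ {{}}P   [P ::= { }]
{{}}P ⇒ {{}}{P}P   [P ::= { P } P]
{{}}{P}P ⇒ {{}}{{P}P}P   [P ::= { P } P]
{{}}{{P}P}P ⇒ {{}}{{{}}P}P   [P ::= { }]
{{}}{{{}}P}P ⇒ {{}}{{{}}{P}P}P   [P ::= { P } P]
{{}}{{{}}{P}P}P ⇒ {{}}{{{}}{{}}P}P   [P ::= { }]
{{}}{{{}}{{}}P}P ⇒ {{}}{{{}}{{}}{}}P   [P ::= { }]
{{}}{{{}}{{}}{}}P ⇒ {{}}{{{}}{{}}{}}{P}P   [P ::= { P } P]
{{}}{{{}}{{}}{}}{P}P ⇒ {{}}{{{}}{{}}{}}{{}}P   [P ::= { }]
{{}}{{{}}{{}}{}}{{}}P ⇒ {{}}{{{}}{{}}{}}{{}}{}   [P ::= { }]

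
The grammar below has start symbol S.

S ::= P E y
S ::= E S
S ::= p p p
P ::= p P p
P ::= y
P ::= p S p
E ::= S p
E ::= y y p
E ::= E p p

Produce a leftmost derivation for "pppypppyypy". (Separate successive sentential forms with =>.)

S => PEy => pPpEy => ppPppEy => pppPpppEy => pppypppEy => pppypppyypy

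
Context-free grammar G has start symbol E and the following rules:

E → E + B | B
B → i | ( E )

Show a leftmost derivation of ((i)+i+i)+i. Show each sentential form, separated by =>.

E=>E+B=>B+B=>(E)+B=>(E+B)+B=>(E+B+B)+B=>(B+B+B)+B=>((E)+B+B)+B=>((B)+B+B)+B=>((i)+B+B)+B=>((i)+i+B)+B=>((i)+i+i)+B=>((i)+i+i)+i

E => E+B   [E → E + B]
E+B => B+B   [E → B]
B+B => (E)+B   [B → ( E )]
(E)+B => (E+B)+B   [E → E + B]
(E+B)+B => (E+B+B)+B   [E → E + B]
(E+B+B)+B => (B+B+B)+B   [E → B]
(B+B+B)+B => ((E)+B+B)+B   [B → ( E )]
((E)+B+B)+B => ((B)+B+B)+B   [E → B]
((B)+B+B)+B => ((i)+B+B)+B   [B → i]
((i)+B+B)+B => ((i)+i+B)+B   [B → i]
((i)+i+B)+B => ((i)+i+i)+B   [B → i]
((i)+i+i)+B => ((i)+i+i)+i   [B → i]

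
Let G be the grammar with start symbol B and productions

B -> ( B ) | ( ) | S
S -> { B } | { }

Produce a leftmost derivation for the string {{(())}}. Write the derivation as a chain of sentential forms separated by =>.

B => S   [B -> S]
S => {B}   [S -> { B }]
{B} => {S}   [B -> S]
{S} => {{B}}   [S -> { B }]
{{B}} => {{(B)}}   [B -> ( B )]
{{(B)}} => {{(())}}   [B -> ( )]

B => S => {B} => {S} => {{B}} => {{(B)}} => {{(())}}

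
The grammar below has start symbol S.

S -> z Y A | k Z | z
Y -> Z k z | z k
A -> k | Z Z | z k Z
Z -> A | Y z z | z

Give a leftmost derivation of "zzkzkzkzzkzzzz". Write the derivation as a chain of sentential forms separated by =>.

S=>zYA=>zzkA=>zzkZZ=>zzkYzzZ=>zzkZkzzzZ=>zzkAkzzzZ=>zzkzkZkzzzZ=>zzkzkYzzkzzzZ=>zzkzkzkzzkzzzZ=>zzkzkzkzzkzzzz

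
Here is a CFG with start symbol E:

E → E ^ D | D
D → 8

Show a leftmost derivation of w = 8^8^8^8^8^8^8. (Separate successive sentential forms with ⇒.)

E ⇒ E^D   [E → E ^ D]
E^D ⇒ E^D^D   [E → E ^ D]
E^D^D ⇒ E^D^D^D   [E → E ^ D]
E^D^D^D ⇒ E^D^D^D^D   [E → E ^ D]
E^D^D^D^D ⇒ E^D^D^D^D^D   [E → E ^ D]
E^D^D^D^D^D ⇒ E^D^D^D^D^D^D   [E → E ^ D]
E^D^D^D^D^D^D ⇒ D^D^D^D^D^D^D   [E → D]
D^D^D^D^D^D^D ⇒ 8^D^D^D^D^D^D   [D → 8]
8^D^D^D^D^D^D ⇒ 8^8^D^D^D^D^D   [D → 8]
8^8^D^D^D^D^D ⇒ 8^8^8^D^D^D^D   [D → 8]
8^8^8^D^D^D^D ⇒ 8^8^8^8^D^D^D   [D → 8]
8^8^8^8^D^D^D ⇒ 8^8^8^8^8^D^D   [D → 8]
8^8^8^8^8^D^D ⇒ 8^8^8^8^8^8^D   [D → 8]
8^8^8^8^8^8^D ⇒ 8^8^8^8^8^8^8   [D → 8]

E ⇒ E^D ⇒ E^D^D ⇒ E^D^D^D ⇒ E^D^D^D^D ⇒ E^D^D^D^D^D ⇒ E^D^D^D^D^D^D ⇒ D^D^D^D^D^D^D ⇒ 8^D^D^D^D^D^D ⇒ 8^8^D^D^D^D^D ⇒ 8^8^8^D^D^D^D ⇒ 8^8^8^8^D^D^D ⇒ 8^8^8^8^8^D^D ⇒ 8^8^8^8^8^8^D ⇒ 8^8^8^8^8^8^8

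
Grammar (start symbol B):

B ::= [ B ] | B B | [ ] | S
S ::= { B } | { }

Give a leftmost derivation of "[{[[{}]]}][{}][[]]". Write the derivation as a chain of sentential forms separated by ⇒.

B ⇒ BB ⇒ BBB ⇒ [B]BB ⇒ [S]BB ⇒ [{B}]BB ⇒ [{[B]}]BB ⇒ [{[[B]]}]BB ⇒ [{[[S]]}]BB ⇒ [{[[{}]]}]BB ⇒ [{[[{}]]}][B]B ⇒ [{[[{}]]}][S]B ⇒ [{[[{}]]}][{}]B ⇒ [{[[{}]]}][{}][B] ⇒ [{[[{}]]}][{}][[]]

B ⇒ BB   [B ::= B B]
BB ⇒ BBB   [B ::= B B]
BBB ⇒ [B]BB   [B ::= [ B ]]
[B]BB ⇒ [S]BB   [B ::= S]
[S]BB ⇒ [{B}]BB   [S ::= { B }]
[{B}]BB ⇒ [{[B]}]BB   [B ::= [ B ]]
[{[B]}]BB ⇒ [{[[B]]}]BB   [B ::= [ B ]]
[{[[B]]}]BB ⇒ [{[[S]]}]BB   [B ::= S]
[{[[S]]}]BB ⇒ [{[[{}]]}]BB   [S ::= { }]
[{[[{}]]}]BB ⇒ [{[[{}]]}][B]B   [B ::= [ B ]]
[{[[{}]]}][B]B ⇒ [{[[{}]]}][S]B   [B ::= S]
[{[[{}]]}][S]B ⇒ [{[[{}]]}][{}]B   [S ::= { }]
[{[[{}]]}][{}]B ⇒ [{[[{}]]}][{}][B]   [B ::= [ B ]]
[{[[{}]]}][{}][B] ⇒ [{[[{}]]}][{}][[]]   [B ::= [ ]]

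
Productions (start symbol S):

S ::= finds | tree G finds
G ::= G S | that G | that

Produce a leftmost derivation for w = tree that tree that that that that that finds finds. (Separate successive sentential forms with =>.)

S => tree G finds => tree G S finds => tree that S finds => tree that tree G finds finds => tree that tree that G finds finds => tree that tree that that G finds finds => tree that tree that that that G finds finds => tree that tree that that that that G finds finds => tree that tree that that that that that finds finds

S => tree G finds   [S ::= tree G finds]
tree G finds => tree G S finds   [G ::= G S]
tree G S finds => tree that S finds   [G ::= that]
tree that S finds => tree that tree G finds finds   [S ::= tree G finds]
tree that tree G finds finds => tree that tree that G finds finds   [G ::= that G]
tree that tree that G finds finds => tree that tree that that G finds finds   [G ::= that G]
tree that tree that that G finds finds => tree that tree that that that G finds finds   [G ::= that G]
tree that tree that that that G finds finds => tree that tree that that that that G finds finds   [G ::= that G]
tree that tree that that that that G finds finds => tree that tree that that that that that finds finds   [G ::= that]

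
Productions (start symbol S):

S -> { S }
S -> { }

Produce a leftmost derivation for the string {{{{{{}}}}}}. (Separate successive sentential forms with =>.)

S => {S} => {{S}} => {{{S}}} => {{{{S}}}} => {{{{{S}}}}} => {{{{{{}}}}}}

S => {S}   [S -> { S }]
{S} => {{S}}   [S -> { S }]
{{S}} => {{{S}}}   [S -> { S }]
{{{S}}} => {{{{S}}}}   [S -> { S }]
{{{{S}}}} => {{{{{S}}}}}   [S -> { S }]
{{{{{S}}}}} => {{{{{{}}}}}}   [S -> { }]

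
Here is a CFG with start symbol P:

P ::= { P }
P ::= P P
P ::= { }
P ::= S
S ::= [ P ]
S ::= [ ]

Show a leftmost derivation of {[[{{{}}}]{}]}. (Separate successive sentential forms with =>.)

P => {P}   [P ::= { P }]
{P} => {S}   [P ::= S]
{S} => {[P]}   [S ::= [ P ]]
{[P]} => {[PP]}   [P ::= P P]
{[PP]} => {[SP]}   [P ::= S]
{[SP]} => {[[P]P]}   [S ::= [ P ]]
{[[P]P]} => {[[{P}]P]}   [P ::= { P }]
{[[{P}]P]} => {[[{{P}}]P]}   [P ::= { P }]
{[[{{P}}]P]} => {[[{{{}}}]P]}   [P ::= { }]
{[[{{{}}}]P]} => {[[{{{}}}]{}]}   [P ::= { }]

P => {P} => {S} => {[P]} => {[PP]} => {[SP]} => {[[P]P]} => {[[{P}]P]} => {[[{{P}}]P]} => {[[{{{}}}]P]} => {[[{{{}}}]{}]}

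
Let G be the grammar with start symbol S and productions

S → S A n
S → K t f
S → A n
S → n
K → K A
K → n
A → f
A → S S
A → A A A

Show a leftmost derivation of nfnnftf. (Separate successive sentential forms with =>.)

S => Ktf => KAtf => nAtf => nAAAtf => nfAAtf => nfSSAtf => nfnSAtf => nfnnAtf => nfnnftf

S => Ktf   [S → K t f]
Ktf => KAtf   [K → K A]
KAtf => nAtf   [K → n]
nAtf => nAAAtf   [A → A A A]
nAAAtf => nfAAtf   [A → f]
nfAAtf => nfSSAtf   [A → S S]
nfSSAtf => nfnSAtf   [S → n]
nfnSAtf => nfnnAtf   [S → n]
nfnnAtf => nfnnftf   [A → f]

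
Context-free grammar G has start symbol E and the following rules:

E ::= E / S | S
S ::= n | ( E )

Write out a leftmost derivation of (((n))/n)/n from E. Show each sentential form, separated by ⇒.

E⇒E/S⇒S/S⇒(E)/S⇒(E/S)/S⇒(S/S)/S⇒((E)/S)/S⇒((S)/S)/S⇒(((E))/S)/S⇒(((S))/S)/S⇒(((n))/S)/S⇒(((n))/n)/S⇒(((n))/n)/n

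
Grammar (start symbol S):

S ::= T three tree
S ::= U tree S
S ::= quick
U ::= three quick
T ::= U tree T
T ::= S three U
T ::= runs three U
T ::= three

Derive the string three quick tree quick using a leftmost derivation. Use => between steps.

S => U tree S => three quick tree S => three quick tree quick

S => U tree S   [S ::= U tree S]
U tree S => three quick tree S   [U ::= three quick]
three quick tree S => three quick tree quick   [S ::= quick]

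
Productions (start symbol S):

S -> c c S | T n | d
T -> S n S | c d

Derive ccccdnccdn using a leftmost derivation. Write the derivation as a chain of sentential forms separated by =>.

S => ccS => ccTn => ccSnSn => ccccSnSn => ccccdnSn => ccccdnccSn => ccccdnccdn

S => ccS   [S -> c c S]
ccS => ccTn   [S -> T n]
ccTn => ccSnSn   [T -> S n S]
ccSnSn => ccccSnSn   [S -> c c S]
ccccSnSn => ccccdnSn   [S -> d]
ccccdnSn => ccccdnccSn   [S -> c c S]
ccccdnccSn => ccccdnccdn   [S -> d]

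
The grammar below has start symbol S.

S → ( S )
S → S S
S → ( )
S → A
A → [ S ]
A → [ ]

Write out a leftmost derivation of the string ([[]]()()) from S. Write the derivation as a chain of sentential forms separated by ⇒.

S ⇒ (S) ⇒ (SS) ⇒ (SSS) ⇒ (ASS) ⇒ ([S]SS) ⇒ ([A]SS) ⇒ ([[]]SS) ⇒ ([[]]()S) ⇒ ([[]]()())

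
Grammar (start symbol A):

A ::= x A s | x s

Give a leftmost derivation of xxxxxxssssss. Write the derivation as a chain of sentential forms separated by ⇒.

A ⇒ xAs   [A ::= x A s]
xAs ⇒ xxAss   [A ::= x A s]
xxAss ⇒ xxxAsss   [A ::= x A s]
xxxAsss ⇒ xxxxAssss   [A ::= x A s]
xxxxAssss ⇒ xxxxxAsssss   [A ::= x A s]
xxxxxAsssss ⇒ xxxxxxssssss   [A ::= x s]

A⇒xAs⇒xxAss⇒xxxAsss⇒xxxxAssss⇒xxxxxAsssss⇒xxxxxxssssss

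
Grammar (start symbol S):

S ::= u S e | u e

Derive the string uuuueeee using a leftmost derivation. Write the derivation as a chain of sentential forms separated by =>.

S => uSe => uuSee => uuuSeee => uuuueeee

S => uSe   [S ::= u S e]
uSe => uuSee   [S ::= u S e]
uuSee => uuuSeee   [S ::= u S e]
uuuSeee => uuuueeee   [S ::= u e]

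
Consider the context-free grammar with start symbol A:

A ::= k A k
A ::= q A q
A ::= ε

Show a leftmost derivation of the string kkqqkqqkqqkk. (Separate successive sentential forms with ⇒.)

A ⇒ kAk ⇒ kkAkk ⇒ kkqAqkk ⇒ kkqqAqqkk ⇒ kkqqkAkqqkk ⇒ kkqqkqAqkqqkk ⇒ kkqqkqqkqqkk

A ⇒ kAk   [A ::= k A k]
kAk ⇒ kkAkk   [A ::= k A k]
kkAkk ⇒ kkqAqkk   [A ::= q A q]
kkqAqkk ⇒ kkqqAqqkk   [A ::= q A q]
kkqqAqqkk ⇒ kkqqkAkqqkk   [A ::= k A k]
kkqqkAkqqkk ⇒ kkqqkqAqkqqkk   [A ::= q A q]
kkqqkqAqkqqkk ⇒ kkqqkqqkqqkk   [A ::= ε]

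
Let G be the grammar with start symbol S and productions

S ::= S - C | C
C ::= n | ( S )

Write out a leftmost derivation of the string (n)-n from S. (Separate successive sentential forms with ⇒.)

S ⇒ S-C   [S ::= S - C]
S-C ⇒ C-C   [S ::= C]
C-C ⇒ (S)-C   [C ::= ( S )]
(S)-C ⇒ (C)-C   [S ::= C]
(C)-C ⇒ (n)-C   [C ::= n]
(n)-C ⇒ (n)-n   [C ::= n]

S⇒S-C⇒C-C⇒(S)-C⇒(C)-C⇒(n)-C⇒(n)-n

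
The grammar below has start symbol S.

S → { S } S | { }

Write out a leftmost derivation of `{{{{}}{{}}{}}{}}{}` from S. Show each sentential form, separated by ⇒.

S ⇒ {S}S ⇒ {{S}S}S ⇒ {{{S}S}S}S ⇒ {{{{}}S}S}S ⇒ {{{{}}{S}S}S}S ⇒ {{{{}}{{}}S}S}S ⇒ {{{{}}{{}}{}}S}S ⇒ {{{{}}{{}}{}}{}}S ⇒ {{{{}}{{}}{}}{}}{}

S ⇒ {S}S   [S → { S } S]
{S}S ⇒ {{S}S}S   [S → { S } S]
{{S}S}S ⇒ {{{S}S}S}S   [S → { S } S]
{{{S}S}S}S ⇒ {{{{}}S}S}S   [S → { }]
{{{{}}S}S}S ⇒ {{{{}}{S}S}S}S   [S → { S } S]
{{{{}}{S}S}S}S ⇒ {{{{}}{{}}S}S}S   [S → { }]
{{{{}}{{}}S}S}S ⇒ {{{{}}{{}}{}}S}S   [S → { }]
{{{{}}{{}}{}}S}S ⇒ {{{{}}{{}}{}}{}}S   [S → { }]
{{{{}}{{}}{}}{}}S ⇒ {{{{}}{{}}{}}{}}{}   [S → { }]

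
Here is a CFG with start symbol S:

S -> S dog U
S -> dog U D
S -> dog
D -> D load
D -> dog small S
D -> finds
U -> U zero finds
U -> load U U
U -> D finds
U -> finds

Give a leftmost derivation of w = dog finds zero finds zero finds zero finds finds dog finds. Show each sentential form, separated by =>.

S => S dog U => dog U D dog U => dog U zero finds D dog U => dog U zero finds zero finds D dog U => dog U zero finds zero finds zero finds D dog U => dog finds zero finds zero finds zero finds D dog U => dog finds zero finds zero finds zero finds finds dog U => dog finds zero finds zero finds zero finds finds dog finds

S => S dog U   [S -> S dog U]
S dog U => dog U D dog U   [S -> dog U D]
dog U D dog U => dog U zero finds D dog U   [U -> U zero finds]
dog U zero finds D dog U => dog U zero finds zero finds D dog U   [U -> U zero finds]
dog U zero finds zero finds D dog U => dog U zero finds zero finds zero finds D dog U   [U -> U zero finds]
dog U zero finds zero finds zero finds D dog U => dog finds zero finds zero finds zero finds D dog U   [U -> finds]
dog finds zero finds zero finds zero finds D dog U => dog finds zero finds zero finds zero finds finds dog U   [D -> finds]
dog finds zero finds zero finds zero finds finds dog U => dog finds zero finds zero finds zero finds finds dog finds   [U -> finds]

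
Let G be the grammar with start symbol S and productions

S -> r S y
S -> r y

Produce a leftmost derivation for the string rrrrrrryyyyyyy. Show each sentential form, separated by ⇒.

S ⇒ rSy   [S -> r S y]
rSy ⇒ rrSyy   [S -> r S y]
rrSyy ⇒ rrrSyyy   [S -> r S y]
rrrSyyy ⇒ rrrrSyyyy   [S -> r S y]
rrrrSyyyy ⇒ rrrrrSyyyyy   [S -> r S y]
rrrrrSyyyyy ⇒ rrrrrrSyyyyyy   [S -> r S y]
rrrrrrSyyyyyy ⇒ rrrrrrryyyyyyy   [S -> r y]

S ⇒ rSy ⇒ rrSyy ⇒ rrrSyyy ⇒ rrrrSyyyy ⇒ rrrrrSyyyyy ⇒ rrrrrrSyyyyyy ⇒ rrrrrrryyyyyyy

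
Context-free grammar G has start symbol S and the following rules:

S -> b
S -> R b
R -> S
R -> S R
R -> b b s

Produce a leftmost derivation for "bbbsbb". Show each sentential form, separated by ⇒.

S⇒Rb⇒Sb⇒Rbb⇒SRbb⇒bRbb⇒bbbsbb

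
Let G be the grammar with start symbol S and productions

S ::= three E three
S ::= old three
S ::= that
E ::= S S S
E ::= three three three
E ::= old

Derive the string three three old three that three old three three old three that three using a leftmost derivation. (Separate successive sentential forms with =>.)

S => three E three => three S S S three => three three E three S S three => three three S S S three S S three => three three old three S S three S S three => three three old three that S three S S three => three three old three that three E three three S S three => three three old three that three old three three S S three => three three old three that three old three three old three S three => three three old three that three old three three old three that three

S => three E three   [S ::= three E three]
three E three => three S S S three   [E ::= S S S]
three S S S three => three three E three S S three   [S ::= three E three]
three three E three S S three => three three S S S three S S three   [E ::= S S S]
three three S S S three S S three => three three old three S S three S S three   [S ::= old three]
three three old three S S three S S three => three three old three that S three S S three   [S ::= that]
three three old three that S three S S three => three three old three that three E three three S S three   [S ::= three E three]
three three old three that three E three three S S three => three three old three that three old three three S S three   [E ::= old]
three three old three that three old three three S S three => three three old three that three old three three old three S three   [S ::= old three]
three three old three that three old three three old three S three => three three old three that three old three three old three that three   [S ::= that]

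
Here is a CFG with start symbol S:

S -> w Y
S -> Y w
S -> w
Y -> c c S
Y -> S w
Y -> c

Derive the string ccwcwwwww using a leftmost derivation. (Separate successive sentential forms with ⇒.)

S ⇒ Yw ⇒ ccSw ⇒ ccYww ⇒ ccSwww ⇒ ccwYwww ⇒ ccwSwwww ⇒ ccwYwwwww ⇒ ccwcwwwww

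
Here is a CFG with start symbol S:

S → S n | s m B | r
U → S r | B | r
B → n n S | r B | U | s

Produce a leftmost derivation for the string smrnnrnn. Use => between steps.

S => Sn   [S → S n]
Sn => Snn   [S → S n]
Snn => smBnn   [S → s m B]
smBnn => smrBnn   [B → r B]
smrBnn => smrnnSnn   [B → n n S]
smrnnSnn => smrnnrnn   [S → r]

S=>Sn=>Snn=>smBnn=>smrBnn=>smrnnSnn=>smrnnrnn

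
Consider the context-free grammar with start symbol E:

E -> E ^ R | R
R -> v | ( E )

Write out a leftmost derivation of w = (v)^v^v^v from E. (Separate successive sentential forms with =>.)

E => E^R   [E -> E ^ R]
E^R => E^R^R   [E -> E ^ R]
E^R^R => E^R^R^R   [E -> E ^ R]
E^R^R^R => R^R^R^R   [E -> R]
R^R^R^R => (E)^R^R^R   [R -> ( E )]
(E)^R^R^R => (R)^R^R^R   [E -> R]
(R)^R^R^R => (v)^R^R^R   [R -> v]
(v)^R^R^R => (v)^v^R^R   [R -> v]
(v)^v^R^R => (v)^v^v^R   [R -> v]
(v)^v^v^R => (v)^v^v^v   [R -> v]

E => E^R => E^R^R => E^R^R^R => R^R^R^R => (E)^R^R^R => (R)^R^R^R => (v)^R^R^R => (v)^v^R^R => (v)^v^v^R => (v)^v^v^v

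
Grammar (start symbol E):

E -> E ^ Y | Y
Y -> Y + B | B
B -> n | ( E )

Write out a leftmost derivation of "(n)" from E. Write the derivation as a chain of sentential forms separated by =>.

E=>Y=>B=>(E)=>(Y)=>(B)=>(n)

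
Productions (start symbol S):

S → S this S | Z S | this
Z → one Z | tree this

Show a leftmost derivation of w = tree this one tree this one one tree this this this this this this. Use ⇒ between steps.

S ⇒ Z S ⇒ tree this S ⇒ tree this Z S ⇒ tree this one Z S ⇒ tree this one tree this S ⇒ tree this one tree this S this S ⇒ tree this one tree this S this S this S ⇒ tree this one tree this Z S this S this S ⇒ tree this one tree this one Z S this S this S ⇒ tree this one tree this one one Z S this S this S ⇒ tree this one tree this one one tree this S this S this S ⇒ tree this one tree this one one tree this this this S this S ⇒ tree this one tree this one one tree this this this this this S ⇒ tree this one tree this one one tree this this this this this this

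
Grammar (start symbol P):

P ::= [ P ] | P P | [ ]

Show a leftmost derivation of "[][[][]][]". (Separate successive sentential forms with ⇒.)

P⇒PP⇒PPP⇒[]PP⇒[][P]P⇒[][PP]P⇒[][[]P]P⇒[][[][]]P⇒[][[][]][]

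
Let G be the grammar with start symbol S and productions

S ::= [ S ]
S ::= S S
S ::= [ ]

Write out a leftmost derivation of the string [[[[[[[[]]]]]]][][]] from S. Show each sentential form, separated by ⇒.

S ⇒ [S]   [S ::= [ S ]]
[S] ⇒ [SS]   [S ::= S S]
[SS] ⇒ [SSS]   [S ::= S S]
[SSS] ⇒ [[S]SS]   [S ::= [ S ]]
[[S]SS] ⇒ [[[S]]SS]   [S ::= [ S ]]
[[[S]]SS] ⇒ [[[[S]]]SS]   [S ::= [ S ]]
[[[[S]]]SS] ⇒ [[[[[S]]]]SS]   [S ::= [ S ]]
[[[[[S]]]]SS] ⇒ [[[[[[S]]]]]SS]   [S ::= [ S ]]
[[[[[[S]]]]]SS] ⇒ [[[[[[[S]]]]]]SS]   [S ::= [ S ]]
[[[[[[[S]]]]]]SS] ⇒ [[[[[[[[]]]]]]]SS]   [S ::= [ ]]
[[[[[[[[]]]]]]]SS] ⇒ [[[[[[[[]]]]]]][]S]   [S ::= [ ]]
[[[[[[[[]]]]]]][]S] ⇒ [[[[[[[[]]]]]]][][]]   [S ::= [ ]]

S ⇒ [S] ⇒ [SS] ⇒ [SSS] ⇒ [[S]SS] ⇒ [[[S]]SS] ⇒ [[[[S]]]SS] ⇒ [[[[[S]]]]SS] ⇒ [[[[[[S]]]]]SS] ⇒ [[[[[[[S]]]]]]SS] ⇒ [[[[[[[[]]]]]]]SS] ⇒ [[[[[[[[]]]]]]][]S] ⇒ [[[[[[[[]]]]]]][][]]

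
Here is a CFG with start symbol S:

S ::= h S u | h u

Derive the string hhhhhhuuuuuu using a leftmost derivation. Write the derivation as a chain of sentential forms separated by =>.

S=>hSu=>hhSuu=>hhhSuuu=>hhhhSuuuu=>hhhhhSuuuuu=>hhhhhhuuuuuu

S => hSu   [S ::= h S u]
hSu => hhSuu   [S ::= h S u]
hhSuu => hhhSuuu   [S ::= h S u]
hhhSuuu => hhhhSuuuu   [S ::= h S u]
hhhhSuuuu => hhhhhSuuuuu   [S ::= h S u]
hhhhhSuuuuu => hhhhhhuuuuuu   [S ::= h u]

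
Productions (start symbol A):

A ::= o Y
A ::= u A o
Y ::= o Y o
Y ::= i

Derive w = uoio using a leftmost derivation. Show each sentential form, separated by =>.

A => uAo => uoYo => uoio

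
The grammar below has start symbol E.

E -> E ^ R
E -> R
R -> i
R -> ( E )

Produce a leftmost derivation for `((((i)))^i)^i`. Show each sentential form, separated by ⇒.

E ⇒ E^R   [E -> E ^ R]
E^R ⇒ R^R   [E -> R]
R^R ⇒ (E)^R   [R -> ( E )]
(E)^R ⇒ (E^R)^R   [E -> E ^ R]
(E^R)^R ⇒ (R^R)^R   [E -> R]
(R^R)^R ⇒ ((E)^R)^R   [R -> ( E )]
((E)^R)^R ⇒ ((R)^R)^R   [E -> R]
((R)^R)^R ⇒ (((E))^R)^R   [R -> ( E )]
(((E))^R)^R ⇒ (((R))^R)^R   [E -> R]
(((R))^R)^R ⇒ ((((E)))^R)^R   [R -> ( E )]
((((E)))^R)^R ⇒ ((((R)))^R)^R   [E -> R]
((((R)))^R)^R ⇒ ((((i)))^R)^R   [R -> i]
((((i)))^R)^R ⇒ ((((i)))^i)^R   [R -> i]
((((i)))^i)^R ⇒ ((((i)))^i)^i   [R -> i]

E⇒E^R⇒R^R⇒(E)^R⇒(E^R)^R⇒(R^R)^R⇒((E)^R)^R⇒((R)^R)^R⇒(((E))^R)^R⇒(((R))^R)^R⇒((((E)))^R)^R⇒((((R)))^R)^R⇒((((i)))^R)^R⇒((((i)))^i)^R⇒((((i)))^i)^i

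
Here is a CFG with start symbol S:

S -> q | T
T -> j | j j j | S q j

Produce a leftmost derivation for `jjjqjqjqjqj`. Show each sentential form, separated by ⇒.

S ⇒ T ⇒ Sqj ⇒ Tqj ⇒ Sqjqj ⇒ Tqjqj ⇒ Sqjqjqj ⇒ Tqjqjqj ⇒ Sqjqjqjqj ⇒ Tqjqjqjqj ⇒ jjjqjqjqjqj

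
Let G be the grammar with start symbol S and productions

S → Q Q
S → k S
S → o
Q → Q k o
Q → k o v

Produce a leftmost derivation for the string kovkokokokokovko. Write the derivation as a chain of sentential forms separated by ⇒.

S ⇒ QQ ⇒ QkoQ ⇒ QkokoQ ⇒ QkokokoQ ⇒ QkokokokoQ ⇒ kovkokokokoQ ⇒ kovkokokokoQko ⇒ kovkokokokokovko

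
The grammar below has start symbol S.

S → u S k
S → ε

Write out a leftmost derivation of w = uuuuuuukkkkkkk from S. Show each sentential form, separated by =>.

S => uSk   [S → u S k]
uSk => uuSkk   [S → u S k]
uuSkk => uuuSkkk   [S → u S k]
uuuSkkk => uuuuSkkkk   [S → u S k]
uuuuSkkkk => uuuuuSkkkkk   [S → u S k]
uuuuuSkkkkk => uuuuuuSkkkkkk   [S → u S k]
uuuuuuSkkkkkk => uuuuuuuSkkkkkkk   [S → u S k]
uuuuuuuSkkkkkkk => uuuuuuukkkkkkk   [S → ε]

S => uSk => uuSkk => uuuSkkk => uuuuSkkkk => uuuuuSkkkkk => uuuuuuSkkkkkk => uuuuuuuSkkkkkkk => uuuuuuukkkkkkk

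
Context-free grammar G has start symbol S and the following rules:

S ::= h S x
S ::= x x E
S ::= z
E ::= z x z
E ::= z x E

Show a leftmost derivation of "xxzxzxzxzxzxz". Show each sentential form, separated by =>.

S=>xxE=>xxzxE=>xxzxzxE=>xxzxzxzxE=>xxzxzxzxzxE=>xxzxzxzxzxzxz

S => xxE   [S ::= x x E]
xxE => xxzxE   [E ::= z x E]
xxzxE => xxzxzxE   [E ::= z x E]
xxzxzxE => xxzxzxzxE   [E ::= z x E]
xxzxzxzxE => xxzxzxzxzxE   [E ::= z x E]
xxzxzxzxzxE => xxzxzxzxzxzxz   [E ::= z x z]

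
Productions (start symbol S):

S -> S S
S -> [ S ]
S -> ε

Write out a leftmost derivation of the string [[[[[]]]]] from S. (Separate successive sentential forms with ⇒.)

S ⇒ SS ⇒ [S]S ⇒ [SS]S ⇒ [[S]S]S ⇒ [[[S]]S]S ⇒ [[[[S]]]S]S ⇒ [[[[[S]]]]S]S ⇒ [[[[[]]]]S]S ⇒ [[[[[]]]]]S ⇒ [[[[[]]]]]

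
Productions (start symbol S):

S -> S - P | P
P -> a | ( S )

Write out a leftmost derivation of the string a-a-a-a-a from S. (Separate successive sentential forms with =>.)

S => S-P   [S -> S - P]
S-P => S-P-P   [S -> S - P]
S-P-P => S-P-P-P   [S -> S - P]
S-P-P-P => S-P-P-P-P   [S -> S - P]
S-P-P-P-P => P-P-P-P-P   [S -> P]
P-P-P-P-P => a-P-P-P-P   [P -> a]
a-P-P-P-P => a-a-P-P-P   [P -> a]
a-a-P-P-P => a-a-a-P-P   [P -> a]
a-a-a-P-P => a-a-a-a-P   [P -> a]
a-a-a-a-P => a-a-a-a-a   [P -> a]

S=>S-P=>S-P-P=>S-P-P-P=>S-P-P-P-P=>P-P-P-P-P=>a-P-P-P-P=>a-a-P-P-P=>a-a-a-P-P=>a-a-a-a-P=>a-a-a-a-a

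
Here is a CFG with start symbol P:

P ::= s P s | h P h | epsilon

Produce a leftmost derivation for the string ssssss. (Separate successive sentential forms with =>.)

P => sPs => ssPss => sssPsss => ssssss

P => sPs   [P ::= s P s]
sPs => ssPss   [P ::= s P s]
ssPss => sssPsss   [P ::= s P s]
sssPsss => ssssss   [P ::= epsilon]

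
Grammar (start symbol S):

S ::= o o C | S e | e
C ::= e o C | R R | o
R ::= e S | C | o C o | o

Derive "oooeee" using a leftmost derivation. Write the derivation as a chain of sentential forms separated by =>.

S => Se => See => Seee => ooCeee => oooeee

S => Se   [S ::= S e]
Se => See   [S ::= S e]
See => Seee   [S ::= S e]
Seee => ooCeee   [S ::= o o C]
ooCeee => oooeee   [C ::= o]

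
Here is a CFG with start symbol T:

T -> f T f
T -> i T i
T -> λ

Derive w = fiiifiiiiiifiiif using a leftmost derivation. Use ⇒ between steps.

T⇒fTf⇒fiTif⇒fiiTiif⇒fiiiTiiif⇒fiiifTfiiif⇒fiiifiTifiiif⇒fiiifiiTiifiiif⇒fiiifiiiTiiifiiif⇒fiiifiiiiiifiiif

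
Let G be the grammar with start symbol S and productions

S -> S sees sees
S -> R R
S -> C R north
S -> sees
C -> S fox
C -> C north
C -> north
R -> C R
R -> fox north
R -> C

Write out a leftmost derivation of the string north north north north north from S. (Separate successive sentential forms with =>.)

S => C R north => C north R north => C north north R north => north north north R north => north north north C north => north north north north north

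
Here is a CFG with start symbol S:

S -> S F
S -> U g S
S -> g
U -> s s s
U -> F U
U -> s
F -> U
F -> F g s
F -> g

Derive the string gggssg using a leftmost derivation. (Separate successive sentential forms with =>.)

S => SF => SFF => gFF => gUF => gFUF => gFgsUF => gggsUF => gggssF => gggssg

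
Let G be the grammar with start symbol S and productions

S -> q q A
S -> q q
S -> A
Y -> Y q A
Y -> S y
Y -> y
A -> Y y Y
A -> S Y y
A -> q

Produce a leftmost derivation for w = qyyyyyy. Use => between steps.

S => A => YyY => SyyY => AyyY => YyYyyY => SyyYyyY => AyyYyyY => qyyYyyY => qyyyyyY => qyyyyyy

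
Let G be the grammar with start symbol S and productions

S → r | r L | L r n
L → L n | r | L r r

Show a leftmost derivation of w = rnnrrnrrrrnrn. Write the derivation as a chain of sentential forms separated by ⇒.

S ⇒ Lrn   [S → L r n]
Lrn ⇒ Lnrn   [L → L n]
Lnrn ⇒ Lrrnrn   [L → L r r]
Lrrnrn ⇒ Lrrrrnrn   [L → L r r]
Lrrrrnrn ⇒ Lnrrrrnrn   [L → L n]
Lnrrrrnrn ⇒ Lrrnrrrrnrn   [L → L r r]
Lrrnrrrrnrn ⇒ Lnrrnrrrrnrn   [L → L n]
Lnrrnrrrrnrn ⇒ Lnnrrnrrrrnrn   [L → L n]
Lnnrrnrrrrnrn ⇒ rnnrrnrrrrnrn   [L → r]

S ⇒ Lrn ⇒ Lnrn ⇒ Lrrnrn ⇒ Lrrrrnrn ⇒ Lnrrrrnrn ⇒ Lrrnrrrrnrn ⇒ Lnrrnrrrrnrn ⇒ Lnnrrnrrrrnrn ⇒ rnnrrnrrrrnrn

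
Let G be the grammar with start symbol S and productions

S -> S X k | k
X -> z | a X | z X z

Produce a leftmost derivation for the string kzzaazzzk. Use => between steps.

S=>SXk=>kXk=>kzXzk=>kzzXzzk=>kzzaXzzk=>kzzaaXzzk=>kzzaazzzk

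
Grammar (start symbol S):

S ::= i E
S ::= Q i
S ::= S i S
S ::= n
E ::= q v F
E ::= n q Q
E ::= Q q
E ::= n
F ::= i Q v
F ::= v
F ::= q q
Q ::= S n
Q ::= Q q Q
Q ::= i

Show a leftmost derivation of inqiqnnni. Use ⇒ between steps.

S⇒Qi⇒Sni⇒iEni⇒inqQni⇒inqQqQni⇒inqiqQni⇒inqiqSnni⇒inqiqnnni

S ⇒ Qi   [S ::= Q i]
Qi ⇒ Sni   [Q ::= S n]
Sni ⇒ iEni   [S ::= i E]
iEni ⇒ inqQni   [E ::= n q Q]
inqQni ⇒ inqQqQni   [Q ::= Q q Q]
inqQqQni ⇒ inqiqQni   [Q ::= i]
inqiqQni ⇒ inqiqSnni   [Q ::= S n]
inqiqSnni ⇒ inqiqnnni   [S ::= n]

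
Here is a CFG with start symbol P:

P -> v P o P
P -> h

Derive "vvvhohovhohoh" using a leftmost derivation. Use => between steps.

P => vPoP   [P -> v P o P]
vPoP => vvPoPoP   [P -> v P o P]
vvPoPoP => vvvPoPoPoP   [P -> v P o P]
vvvPoPoPoP => vvvhoPoPoP   [P -> h]
vvvhoPoPoP => vvvhohoPoP   [P -> h]
vvvhohoPoP => vvvhohovPoPoP   [P -> v P o P]
vvvhohovPoPoP => vvvhohovhoPoP   [P -> h]
vvvhohovhoPoP => vvvhohovhohoP   [P -> h]
vvvhohovhohoP => vvvhohovhohoh   [P -> h]

P => vPoP => vvPoPoP => vvvPoPoPoP => vvvhoPoPoP => vvvhohoPoP => vvvhohovPoPoP => vvvhohovhoPoP => vvvhohovhohoP => vvvhohovhohoh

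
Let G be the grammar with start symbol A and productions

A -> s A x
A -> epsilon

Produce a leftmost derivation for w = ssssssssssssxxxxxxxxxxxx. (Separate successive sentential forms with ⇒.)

A ⇒ sAx ⇒ ssAxx ⇒ sssAxxx ⇒ ssssAxxxx ⇒ sssssAxxxxx ⇒ ssssssAxxxxxx ⇒ sssssssAxxxxxxx ⇒ ssssssssAxxxxxxxx ⇒ sssssssssAxxxxxxxxx ⇒ ssssssssssAxxxxxxxxxx ⇒ sssssssssssAxxxxxxxxxxx ⇒ ssssssssssssAxxxxxxxxxxxx ⇒ ssssssssssssxxxxxxxxxxxx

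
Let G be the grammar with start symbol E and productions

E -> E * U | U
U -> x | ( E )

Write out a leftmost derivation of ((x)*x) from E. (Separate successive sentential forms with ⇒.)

E ⇒ U ⇒ (E) ⇒ (E*U) ⇒ (U*U) ⇒ ((E)*U) ⇒ ((U)*U) ⇒ ((x)*U) ⇒ ((x)*x)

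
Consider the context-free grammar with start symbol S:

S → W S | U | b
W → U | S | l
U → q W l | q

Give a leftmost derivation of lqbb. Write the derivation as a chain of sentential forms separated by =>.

S => WS => SS => WSS => lSS => lWSS => lUSS => lqSS => lqbS => lqbb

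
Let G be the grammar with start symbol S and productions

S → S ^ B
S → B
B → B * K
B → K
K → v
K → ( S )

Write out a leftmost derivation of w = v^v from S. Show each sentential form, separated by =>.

S => S^B => B^B => K^B => v^B => v^K => v^v

S => S^B   [S → S ^ B]
S^B => B^B   [S → B]
B^B => K^B   [B → K]
K^B => v^B   [K → v]
v^B => v^K   [B → K]
v^K => v^v   [K → v]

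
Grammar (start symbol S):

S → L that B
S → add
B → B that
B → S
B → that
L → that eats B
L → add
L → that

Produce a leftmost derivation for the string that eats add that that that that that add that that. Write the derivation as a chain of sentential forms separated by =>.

S => L that B => that eats B that B => that eats B that that B => that eats B that that that B => that eats S that that that B => that eats add that that that B => that eats add that that that B that => that eats add that that that S that => that eats add that that that L that B that => that eats add that that that that that B that => that eats add that that that that that B that that => that eats add that that that that that S that that => that eats add that that that that that add that that

S => L that B   [S → L that B]
L that B => that eats B that B   [L → that eats B]
that eats B that B => that eats B that that B   [B → B that]
that eats B that that B => that eats B that that that B   [B → B that]
that eats B that that that B => that eats S that that that B   [B → S]
that eats S that that that B => that eats add that that that B   [S → add]
that eats add that that that B => that eats add that that that B that   [B → B that]
that eats add that that that B that => that eats add that that that S that   [B → S]
that eats add that that that S that => that eats add that that that L that B that   [S → L that B]
that eats add that that that L that B that => that eats add that that that that that B that   [L → that]
that eats add that that that that that B that => that eats add that that that that that B that that   [B → B that]
that eats add that that that that that B that that => that eats add that that that that that S that that   [B → S]
that eats add that that that that that S that that => that eats add that that that that that add that that   [S → add]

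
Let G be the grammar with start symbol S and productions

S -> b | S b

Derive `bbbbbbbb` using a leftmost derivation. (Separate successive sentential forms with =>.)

S => Sb   [S -> S b]
Sb => Sbb   [S -> S b]
Sbb => Sbbb   [S -> S b]
Sbbb => Sbbbb   [S -> S b]
Sbbbb => Sbbbbb   [S -> S b]
Sbbbbb => Sbbbbbb   [S -> S b]
Sbbbbbb => Sbbbbbbb   [S -> S b]
Sbbbbbbb => bbbbbbbb   [S -> b]

S => Sb => Sbb => Sbbb => Sbbbb => Sbbbbb => Sbbbbbb => Sbbbbbbb => bbbbbbbb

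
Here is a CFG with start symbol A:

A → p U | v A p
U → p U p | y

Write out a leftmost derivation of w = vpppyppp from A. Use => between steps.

A => vAp   [A → v A p]
vAp => vpUp   [A → p U]
vpUp => vppUpp   [U → p U p]
vppUpp => vpppUppp   [U → p U p]
vpppUppp => vpppyppp   [U → y]

A => vAp => vpUp => vppUpp => vpppUppp => vpppyppp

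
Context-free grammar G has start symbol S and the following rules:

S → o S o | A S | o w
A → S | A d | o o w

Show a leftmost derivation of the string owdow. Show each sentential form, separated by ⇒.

S ⇒ AS   [S → A S]
AS ⇒ AdS   [A → A d]
AdS ⇒ SdS   [A → S]
SdS ⇒ owdS   [S → o w]
owdS ⇒ owdow   [S → o w]

S⇒AS⇒AdS⇒SdS⇒owdS⇒owdow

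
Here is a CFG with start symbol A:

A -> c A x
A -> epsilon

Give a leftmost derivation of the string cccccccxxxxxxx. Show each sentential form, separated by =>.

A => cAx => ccAxx => cccAxxx => ccccAxxxx => cccccAxxxxx => ccccccAxxxxxx => cccccccAxxxxxxx => cccccccxxxxxxx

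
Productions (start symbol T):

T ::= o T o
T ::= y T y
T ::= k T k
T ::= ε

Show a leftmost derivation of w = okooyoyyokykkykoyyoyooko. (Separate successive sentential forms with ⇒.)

T ⇒ oTo ⇒ okTko ⇒ okoToko ⇒ okooTooko ⇒ okooyTyooko ⇒ okooyoToyooko ⇒ okooyoyTyoyooko ⇒ okooyoyyTyyoyooko ⇒ okooyoyyoToyyoyooko ⇒ okooyoyyokTkoyyoyooko ⇒ okooyoyyokyTykoyyoyooko ⇒ okooyoyyokykTkykoyyoyooko ⇒ okooyoyyokykkykoyyoyooko

T ⇒ oTo   [T ::= o T o]
oTo ⇒ okTko   [T ::= k T k]
okTko ⇒ okoToko   [T ::= o T o]
okoToko ⇒ okooTooko   [T ::= o T o]
okooTooko ⇒ okooyTyooko   [T ::= y T y]
okooyTyooko ⇒ okooyoToyooko   [T ::= o T o]
okooyoToyooko ⇒ okooyoyTyoyooko   [T ::= y T y]
okooyoyTyoyooko ⇒ okooyoyyTyyoyooko   [T ::= y T y]
okooyoyyTyyoyooko ⇒ okooyoyyoToyyoyooko   [T ::= o T o]
okooyoyyoToyyoyooko ⇒ okooyoyyokTkoyyoyooko   [T ::= k T k]
okooyoyyokTkoyyoyooko ⇒ okooyoyyokyTykoyyoyooko   [T ::= y T y]
okooyoyyokyTykoyyoyooko ⇒ okooyoyyokykTkykoyyoyooko   [T ::= k T k]
okooyoyyokykTkykoyyoyooko ⇒ okooyoyyokykkykoyyoyooko   [T ::= ε]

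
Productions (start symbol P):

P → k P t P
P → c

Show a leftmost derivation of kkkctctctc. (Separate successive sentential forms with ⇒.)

P ⇒ kPtP ⇒ kkPtPtP ⇒ kkkPtPtPtP ⇒ kkkctPtPtP ⇒ kkkctctPtP ⇒ kkkctctctP ⇒ kkkctctctc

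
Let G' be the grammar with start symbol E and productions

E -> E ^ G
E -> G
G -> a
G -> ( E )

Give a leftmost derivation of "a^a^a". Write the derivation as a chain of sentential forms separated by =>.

E => E^G   [E -> E ^ G]
E^G => E^G^G   [E -> E ^ G]
E^G^G => G^G^G   [E -> G]
G^G^G => a^G^G   [G -> a]
a^G^G => a^a^G   [G -> a]
a^a^G => a^a^a   [G -> a]

E => E^G => E^G^G => G^G^G => a^G^G => a^a^G => a^a^a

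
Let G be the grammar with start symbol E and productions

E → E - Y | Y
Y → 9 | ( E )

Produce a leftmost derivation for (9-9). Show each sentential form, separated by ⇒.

E ⇒ Y   [E → Y]
Y ⇒ (E)   [Y → ( E )]
(E) ⇒ (E-Y)   [E → E - Y]
(E-Y) ⇒ (Y-Y)   [E → Y]
(Y-Y) ⇒ (9-Y)   [Y → 9]
(9-Y) ⇒ (9-9)   [Y → 9]

E ⇒ Y ⇒ (E) ⇒ (E-Y) ⇒ (Y-Y) ⇒ (9-Y) ⇒ (9-9)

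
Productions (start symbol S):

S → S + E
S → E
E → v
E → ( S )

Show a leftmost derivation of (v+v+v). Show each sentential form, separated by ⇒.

S ⇒ E   [S → E]
E ⇒ (S)   [E → ( S )]
(S) ⇒ (S+E)   [S → S + E]
(S+E) ⇒ (S+E+E)   [S → S + E]
(S+E+E) ⇒ (E+E+E)   [S → E]
(E+E+E) ⇒ (v+E+E)   [E → v]
(v+E+E) ⇒ (v+v+E)   [E → v]
(v+v+E) ⇒ (v+v+v)   [E → v]

S ⇒ E ⇒ (S) ⇒ (S+E) ⇒ (S+E+E) ⇒ (E+E+E) ⇒ (v+E+E) ⇒ (v+v+E) ⇒ (v+v+v)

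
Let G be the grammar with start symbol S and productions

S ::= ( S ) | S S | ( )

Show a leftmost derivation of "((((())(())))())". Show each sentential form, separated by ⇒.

S ⇒ (S) ⇒ (SS) ⇒ ((S)S) ⇒ (((S))S) ⇒ (((SS))S) ⇒ ((((S)S))S) ⇒ ((((())S))S) ⇒ ((((())(S)))S) ⇒ ((((())(())))S) ⇒ ((((())(())))())

S ⇒ (S)   [S ::= ( S )]
(S) ⇒ (SS)   [S ::= S S]
(SS) ⇒ ((S)S)   [S ::= ( S )]
((S)S) ⇒ (((S))S)   [S ::= ( S )]
(((S))S) ⇒ (((SS))S)   [S ::= S S]
(((SS))S) ⇒ ((((S)S))S)   [S ::= ( S )]
((((S)S))S) ⇒ ((((())S))S)   [S ::= ( )]
((((())S))S) ⇒ ((((())(S)))S)   [S ::= ( S )]
((((())(S)))S) ⇒ ((((())(())))S)   [S ::= ( )]
((((())(())))S) ⇒ ((((())(())))())   [S ::= ( )]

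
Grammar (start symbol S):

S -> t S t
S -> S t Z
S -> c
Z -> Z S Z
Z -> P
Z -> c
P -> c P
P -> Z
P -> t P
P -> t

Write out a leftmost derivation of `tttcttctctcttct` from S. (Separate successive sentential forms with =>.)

S => tSt => tStZt => ttSttZt => ttStZttZt => ttStZtZttZt => ttStZtZtZttZt => tttSttZtZtZttZt => tttcttZtZtZttZt => tttcttctZtZttZt => tttcttctctZttZt => tttcttctctcttZt => tttcttctctcttct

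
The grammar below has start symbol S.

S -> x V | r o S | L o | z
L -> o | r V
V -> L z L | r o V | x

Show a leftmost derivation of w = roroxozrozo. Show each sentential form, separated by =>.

S=>roS=>roroS=>roroxV=>roroxLzL=>roroxozL=>roroxozrV=>roroxozrLzL=>roroxozrozL=>roroxozrozo

S => roS   [S -> r o S]
roS => roroS   [S -> r o S]
roroS => roroxV   [S -> x V]
roroxV => roroxLzL   [V -> L z L]
roroxLzL => roroxozL   [L -> o]
roroxozL => roroxozrV   [L -> r V]
roroxozrV => roroxozrLzL   [V -> L z L]
roroxozrLzL => roroxozrozL   [L -> o]
roroxozrozL => roroxozrozo   [L -> o]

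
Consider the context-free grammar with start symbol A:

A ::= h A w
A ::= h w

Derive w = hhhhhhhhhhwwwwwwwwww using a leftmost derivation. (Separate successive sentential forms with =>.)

A => hAw   [A ::= h A w]
hAw => hhAww   [A ::= h A w]
hhAww => hhhAwww   [A ::= h A w]
hhhAwww => hhhhAwwww   [A ::= h A w]
hhhhAwwww => hhhhhAwwwww   [A ::= h A w]
hhhhhAwwwww => hhhhhhAwwwwww   [A ::= h A w]
hhhhhhAwwwwww => hhhhhhhAwwwwwww   [A ::= h A w]
hhhhhhhAwwwwwww => hhhhhhhhAwwwwwwww   [A ::= h A w]
hhhhhhhhAwwwwwwww => hhhhhhhhhAwwwwwwwww   [A ::= h A w]
hhhhhhhhhAwwwwwwwww => hhhhhhhhhhwwwwwwwwww   [A ::= h w]

A => hAw => hhAww => hhhAwww => hhhhAwwww => hhhhhAwwwww => hhhhhhAwwwwww => hhhhhhhAwwwwwww => hhhhhhhhAwwwwwwww => hhhhhhhhhAwwwwwwwww => hhhhhhhhhhwwwwwwwwww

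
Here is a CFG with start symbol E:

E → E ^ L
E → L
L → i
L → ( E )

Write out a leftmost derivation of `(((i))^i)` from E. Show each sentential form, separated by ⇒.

E⇒L⇒(E)⇒(E^L)⇒(L^L)⇒((E)^L)⇒((L)^L)⇒(((E))^L)⇒(((L))^L)⇒(((i))^L)⇒(((i))^i)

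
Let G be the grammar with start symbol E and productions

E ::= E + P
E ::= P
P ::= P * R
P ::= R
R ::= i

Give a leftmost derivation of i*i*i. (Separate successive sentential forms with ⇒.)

E ⇒ P ⇒ P*R ⇒ P*R*R ⇒ R*R*R ⇒ i*R*R ⇒ i*i*R ⇒ i*i*i

E ⇒ P   [E ::= P]
P ⇒ P*R   [P ::= P * R]
P*R ⇒ P*R*R   [P ::= P * R]
P*R*R ⇒ R*R*R   [P ::= R]
R*R*R ⇒ i*R*R   [R ::= i]
i*R*R ⇒ i*i*R   [R ::= i]
i*i*R ⇒ i*i*i   [R ::= i]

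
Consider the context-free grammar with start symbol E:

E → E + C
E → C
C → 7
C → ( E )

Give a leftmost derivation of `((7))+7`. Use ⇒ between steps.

E ⇒ E+C ⇒ C+C ⇒ (E)+C ⇒ (C)+C ⇒ ((E))+C ⇒ ((C))+C ⇒ ((7))+C ⇒ ((7))+7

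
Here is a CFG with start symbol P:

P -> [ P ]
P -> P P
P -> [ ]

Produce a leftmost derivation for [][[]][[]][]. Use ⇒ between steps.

P⇒PP⇒[]P⇒[]PP⇒[]PPP⇒[][P]PP⇒[][[]]PP⇒[][[]][P]P⇒[][[]][[]]P⇒[][[]][[]][]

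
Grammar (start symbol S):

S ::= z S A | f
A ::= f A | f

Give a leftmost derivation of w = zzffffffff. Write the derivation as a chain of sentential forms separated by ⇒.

S⇒zSA⇒zzSAA⇒zzfAA⇒zzffAA⇒zzfffAA⇒zzffffAA⇒zzfffffAA⇒zzffffffAA⇒zzfffffffA⇒zzffffffff

S ⇒ zSA   [S ::= z S A]
zSA ⇒ zzSAA   [S ::= z S A]
zzSAA ⇒ zzfAA   [S ::= f]
zzfAA ⇒ zzffAA   [A ::= f A]
zzffAA ⇒ zzfffAA   [A ::= f A]
zzfffAA ⇒ zzffffAA   [A ::= f A]
zzffffAA ⇒ zzfffffAA   [A ::= f A]
zzfffffAA ⇒ zzffffffAA   [A ::= f A]
zzffffffAA ⇒ zzfffffffA   [A ::= f]
zzfffffffA ⇒ zzffffffff   [A ::= f]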